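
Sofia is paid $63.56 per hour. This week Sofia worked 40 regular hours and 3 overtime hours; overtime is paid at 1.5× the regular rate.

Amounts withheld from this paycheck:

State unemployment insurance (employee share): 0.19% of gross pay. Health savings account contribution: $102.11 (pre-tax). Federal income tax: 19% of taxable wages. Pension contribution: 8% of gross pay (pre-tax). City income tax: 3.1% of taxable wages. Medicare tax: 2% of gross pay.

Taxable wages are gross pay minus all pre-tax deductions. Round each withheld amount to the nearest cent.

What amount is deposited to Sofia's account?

Regular pay: 40 × $63.56 = $2,542.40
Overtime pay: 3 × $63.56 × 1.5 = $286.02
Gross pay = $2,542.40 + $286.02 = $2,828.42
Pension contribution: $2,828.42 × 0.08 = $226.27
Health savings account contribution: $102.11
Pre-tax total = $226.27 + $102.11 = $328.38
Taxable wages = $2,828.42 − $328.38 = $2,500.04
City income tax: $2,500.04 × 0.031 = $77.50
Federal income tax: $2,500.04 × 0.19 = $475.01
Medicare tax: $2,828.42 × 0.02 = $56.57
State unemployment insurance (employee share): $2,828.42 × 0.0019 = $5.37
Total deductions = $226.27 + $102.11 + $77.50 + $475.01 + $56.57 + $5.37 = $942.83
Net pay = $2,828.42 − $942.83 = $1,885.59

$1,885.59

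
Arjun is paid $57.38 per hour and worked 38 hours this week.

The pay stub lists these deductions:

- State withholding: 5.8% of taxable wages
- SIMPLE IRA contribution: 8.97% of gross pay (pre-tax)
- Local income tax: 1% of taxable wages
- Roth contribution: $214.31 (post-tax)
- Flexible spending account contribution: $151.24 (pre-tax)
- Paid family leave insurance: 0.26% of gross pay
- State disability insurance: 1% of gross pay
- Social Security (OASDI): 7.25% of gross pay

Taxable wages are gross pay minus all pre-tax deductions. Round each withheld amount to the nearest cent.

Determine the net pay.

$1,309.06

Gross pay: 38 × $57.38 = $2,180.44
Flexible spending account contribution: $151.24
SIMPLE IRA contribution: $2,180.44 × 0.0897 = $195.59
Pre-tax total = $151.24 + $195.59 = $346.83
Taxable wages = $2,180.44 − $346.83 = $1,833.61
Local income tax: $1,833.61 × 0.01 = $18.34
State withholding: $1,833.61 × 0.058 = $106.35
Social Security (OASDI): $2,180.44 × 0.0725 = $158.08
State disability insurance: $2,180.44 × 0.01 = $21.80
Paid family leave insurance: $2,180.44 × 0.0026 = $5.67
Roth contribution: $214.31
Total deductions = $151.24 + $195.59 + $18.34 + $106.35 + $158.08 + $21.80 + $5.67 + $214.31 = $871.38
Net pay = $2,180.44 − $871.38 = $1,309.06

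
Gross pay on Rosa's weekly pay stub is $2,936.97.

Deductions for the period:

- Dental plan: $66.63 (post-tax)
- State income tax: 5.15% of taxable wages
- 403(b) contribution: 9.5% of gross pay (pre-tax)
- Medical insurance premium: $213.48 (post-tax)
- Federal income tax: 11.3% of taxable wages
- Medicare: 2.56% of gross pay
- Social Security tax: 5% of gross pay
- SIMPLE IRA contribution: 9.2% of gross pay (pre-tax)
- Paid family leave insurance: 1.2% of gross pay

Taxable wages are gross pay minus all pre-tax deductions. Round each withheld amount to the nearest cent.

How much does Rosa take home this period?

$1,457.58

SIMPLE IRA contribution: $2,936.97 × 0.092 = $270.20
403(b) contribution: $2,936.97 × 0.095 = $279.01
Pre-tax total = $270.20 + $279.01 = $549.21
Taxable wages = $2,936.97 − $549.21 = $2,387.76
State income tax: $2,387.76 × 0.0515 = $122.97
Federal income tax: $2,387.76 × 0.113 = $269.82
Paid family leave insurance: $2,936.97 × 0.012 = $35.24
Medicare: $2,936.97 × 0.0256 = $75.19
Social Security tax: $2,936.97 × 0.05 = $146.85
Dental plan: $66.63
Medical insurance premium: $213.48
Total deductions = $270.20 + $279.01 + $122.97 + $269.82 + $35.24 + $75.19 + $146.85 + $66.63 + $213.48 = $1,479.39
Net pay = $2,936.97 − $1,479.39 = $1,457.58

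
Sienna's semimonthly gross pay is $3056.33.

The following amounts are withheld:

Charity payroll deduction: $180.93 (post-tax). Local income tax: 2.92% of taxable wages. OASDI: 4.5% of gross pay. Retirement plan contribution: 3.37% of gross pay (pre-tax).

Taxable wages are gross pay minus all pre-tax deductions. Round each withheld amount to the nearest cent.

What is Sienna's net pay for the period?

Retirement plan contribution: $3056.33 × 0.0337 = $103.00
Taxable wages = $3056.33 − $103.00 = $2953.33
Local income tax: $2953.33 × 0.0292 = $86.24
OASDI: $3056.33 × 0.045 = $137.53
Charity payroll deduction: $180.93
Total deductions = $103.00 + $86.24 + $137.53 + $180.93 = $507.70
Net pay = $3056.33 − $507.70 = $2548.63

$2548.63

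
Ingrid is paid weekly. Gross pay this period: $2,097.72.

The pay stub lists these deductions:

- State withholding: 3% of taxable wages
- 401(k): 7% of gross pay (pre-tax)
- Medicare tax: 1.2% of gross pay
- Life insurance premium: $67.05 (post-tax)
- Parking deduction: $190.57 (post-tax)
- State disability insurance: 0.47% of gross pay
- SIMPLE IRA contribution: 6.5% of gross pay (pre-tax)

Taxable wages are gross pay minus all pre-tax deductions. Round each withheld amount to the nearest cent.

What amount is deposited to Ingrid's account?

$1,467.44

401(k): $2,097.72 × 0.07 = $146.84
SIMPLE IRA contribution: $2,097.72 × 0.065 = $136.35
Pre-tax total = $146.84 + $136.35 = $283.19
Taxable wages = $2,097.72 − $283.19 = $1,814.53
State withholding: $1,814.53 × 0.03 = $54.44
State disability insurance: $2,097.72 × 0.0047 = $9.86
Medicare tax: $2,097.72 × 0.012 = $25.17
Parking deduction: $190.57
Life insurance premium: $67.05
Total deductions = $146.84 + $136.35 + $54.44 + $9.86 + $25.17 + $190.57 + $67.05 = $630.28
Net pay = $2,097.72 − $630.28 = $1,467.44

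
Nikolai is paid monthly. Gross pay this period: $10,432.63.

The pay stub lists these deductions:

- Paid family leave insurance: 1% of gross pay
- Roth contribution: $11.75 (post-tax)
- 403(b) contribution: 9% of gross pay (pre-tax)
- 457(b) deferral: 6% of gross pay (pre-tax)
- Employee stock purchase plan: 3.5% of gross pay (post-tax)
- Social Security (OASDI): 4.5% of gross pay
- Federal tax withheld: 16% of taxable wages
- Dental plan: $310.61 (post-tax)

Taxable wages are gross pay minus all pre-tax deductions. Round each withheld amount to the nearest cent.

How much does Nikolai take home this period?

403(b) contribution: $10,432.63 × 0.09 = $938.94
457(b) deferral: $10,432.63 × 0.06 = $625.96
Pre-tax total = $938.94 + $625.96 = $1,564.90
Taxable wages = $10,432.63 − $1,564.90 = $8,867.73
Federal tax withheld: $8,867.73 × 0.16 = $1,418.84
Paid family leave insurance: $10,432.63 × 0.01 = $104.33
Social Security (OASDI): $10,432.63 × 0.045 = $469.47
Dental plan: $310.61
Roth contribution: $11.75
Employee stock purchase plan: $10,432.63 × 0.035 = $365.14
Total deductions = $938.94 + $625.96 + $1,418.84 + $104.33 + $469.47 + $310.61 + $11.75 + $365.14 = $4,245.04
Net pay = $10,432.63 − $4,245.04 = $6,187.59

$6,187.59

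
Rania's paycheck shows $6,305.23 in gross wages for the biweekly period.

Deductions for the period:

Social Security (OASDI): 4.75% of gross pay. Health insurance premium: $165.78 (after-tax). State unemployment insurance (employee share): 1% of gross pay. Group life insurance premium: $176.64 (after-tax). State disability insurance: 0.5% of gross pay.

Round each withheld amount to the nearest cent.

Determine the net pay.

State unemployment insurance (employee share): $6,305.23 × 0.01 = $63.05
State disability insurance: $6,305.23 × 0.005 = $31.53
Social Security (OASDI): $6,305.23 × 0.0475 = $299.50
Group life insurance premium: $176.64
Health insurance premium: $165.78
Total deductions = $63.05 + $31.53 + $299.50 + $176.64 + $165.78 = $736.50
Net pay = $6,305.23 − $736.50 = $5,568.73

$5,568.73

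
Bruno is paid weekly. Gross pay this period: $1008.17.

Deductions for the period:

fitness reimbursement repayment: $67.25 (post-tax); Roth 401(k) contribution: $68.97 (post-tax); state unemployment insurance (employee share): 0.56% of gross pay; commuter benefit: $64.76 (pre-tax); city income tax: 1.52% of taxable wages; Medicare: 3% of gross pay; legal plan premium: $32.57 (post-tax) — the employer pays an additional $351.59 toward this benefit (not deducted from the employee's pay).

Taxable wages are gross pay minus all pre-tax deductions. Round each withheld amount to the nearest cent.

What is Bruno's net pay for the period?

$724.38

Commuter benefit: $64.76
Taxable wages = $1008.17 − $64.76 = $943.41
City income tax: $943.41 × 0.0152 = $14.34
Medicare: $1008.17 × 0.03 = $30.25
State unemployment insurance (employee share): $1008.17 × 0.0056 = $5.65
Legal plan premium: $32.57
Fitness reimbursement repayment: $67.25
Roth 401(k) contribution: $68.97
(Employer's $351.59 toward legal plan premium is not withheld from the employee.)
Total deductions = $64.76 + $14.34 + $30.25 + $5.65 + $32.57 + $67.25 + $68.97 = $283.79
Net pay = $1008.17 − $283.79 = $724.38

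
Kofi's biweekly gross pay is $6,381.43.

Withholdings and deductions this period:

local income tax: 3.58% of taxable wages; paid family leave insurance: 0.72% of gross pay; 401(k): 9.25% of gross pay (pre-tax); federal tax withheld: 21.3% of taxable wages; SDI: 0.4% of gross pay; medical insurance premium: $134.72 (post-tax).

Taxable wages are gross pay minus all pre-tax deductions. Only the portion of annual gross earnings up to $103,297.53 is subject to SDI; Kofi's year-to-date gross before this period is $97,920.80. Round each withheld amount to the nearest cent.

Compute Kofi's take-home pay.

401(k): $6,381.43 × 0.0925 = $590.28
Taxable wages = $6,381.43 − $590.28 = $5,791.15
Federal tax withheld: $5,791.15 × 0.213 = $1,233.51
Local income tax: $5,791.15 × 0.0358 = $207.32
SDI: only $103,297.53 − $97,920.80 = $5,376.73 of this check is subject → $5,376.73 × 0.004 = $21.51
Paid family leave insurance: $6,381.43 × 0.0072 = $45.95
Medical insurance premium: $134.72
Total deductions = $590.28 + $1,233.51 + $207.32 + $21.51 + $45.95 + $134.72 = $2,233.29
Net pay = $6,381.43 − $2,233.29 = $4,148.14

$4,148.14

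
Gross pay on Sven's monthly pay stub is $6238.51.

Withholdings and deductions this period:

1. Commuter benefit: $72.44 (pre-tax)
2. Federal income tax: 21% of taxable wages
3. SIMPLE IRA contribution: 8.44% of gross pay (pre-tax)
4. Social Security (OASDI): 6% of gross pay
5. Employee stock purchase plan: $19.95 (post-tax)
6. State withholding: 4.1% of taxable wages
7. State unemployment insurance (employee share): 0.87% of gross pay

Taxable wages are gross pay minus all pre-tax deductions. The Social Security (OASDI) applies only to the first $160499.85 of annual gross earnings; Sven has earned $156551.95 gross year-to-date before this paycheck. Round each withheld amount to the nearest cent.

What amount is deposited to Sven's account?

$3912.92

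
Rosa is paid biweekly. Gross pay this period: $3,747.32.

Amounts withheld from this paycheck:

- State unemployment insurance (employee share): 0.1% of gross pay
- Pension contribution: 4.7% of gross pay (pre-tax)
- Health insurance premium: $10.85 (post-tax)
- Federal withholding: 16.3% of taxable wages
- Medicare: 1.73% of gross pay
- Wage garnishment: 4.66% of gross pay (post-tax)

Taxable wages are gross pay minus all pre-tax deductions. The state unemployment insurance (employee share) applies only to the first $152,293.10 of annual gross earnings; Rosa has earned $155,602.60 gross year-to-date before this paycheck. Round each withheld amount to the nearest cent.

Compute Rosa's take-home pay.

$2,738.78

Pension contribution: $3,747.32 × 0.047 = $176.12
Taxable wages = $3,747.32 − $176.12 = $3,571.20
Federal withholding: $3,571.20 × 0.163 = $582.11
Medicare: $3,747.32 × 0.0173 = $64.83
State unemployment insurance (employee share): annual cap $152,293.10 already reached (YTD $155,602.60), so $0.00
Health insurance premium: $10.85
Wage garnishment: $3,747.32 × 0.0466 = $174.63
Total deductions = $176.12 + $582.11 + $64.83 + $0.00 + $10.85 + $174.63 = $1,008.54
Net pay = $3,747.32 − $1,008.54 = $2,738.78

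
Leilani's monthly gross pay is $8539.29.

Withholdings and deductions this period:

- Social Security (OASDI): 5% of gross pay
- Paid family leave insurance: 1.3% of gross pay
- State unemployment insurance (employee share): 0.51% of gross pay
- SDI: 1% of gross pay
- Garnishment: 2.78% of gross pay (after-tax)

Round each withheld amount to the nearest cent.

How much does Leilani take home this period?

$7634.99

Paid family leave insurance: $8539.29 × 0.013 = $111.01
SDI: $8539.29 × 0.01 = $85.39
Social Security (OASDI): $8539.29 × 0.05 = $426.96
State unemployment insurance (employee share): $8539.29 × 0.0051 = $43.55
Garnishment: $8539.29 × 0.0278 = $237.39
Total deductions = $111.01 + $85.39 + $426.96 + $43.55 + $237.39 = $904.30
Net pay = $8539.29 − $904.30 = $7634.99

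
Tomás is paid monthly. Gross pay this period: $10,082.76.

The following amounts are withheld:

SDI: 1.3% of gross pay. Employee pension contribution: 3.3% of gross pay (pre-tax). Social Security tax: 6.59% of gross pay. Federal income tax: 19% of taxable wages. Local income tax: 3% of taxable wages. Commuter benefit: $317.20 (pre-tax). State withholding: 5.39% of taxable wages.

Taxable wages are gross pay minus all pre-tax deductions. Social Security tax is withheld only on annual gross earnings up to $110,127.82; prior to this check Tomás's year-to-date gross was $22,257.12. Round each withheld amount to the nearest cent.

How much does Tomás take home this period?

Commuter benefit: $317.20
Employee pension contribution: $10,082.76 × 0.033 = $332.73
Pre-tax total = $317.20 + $332.73 = $649.93
Taxable wages = $10,082.76 − $649.93 = $9,432.83
Federal income tax: $9,432.83 × 0.19 = $1,792.24
State withholding: $9,432.83 × 0.0539 = $508.43
Local income tax: $9,432.83 × 0.03 = $282.98
SDI: $10,082.76 × 0.013 = $131.08
Social Security tax: cap not yet reached, full $10,082.76 is subject → $10,082.76 × 0.0659 = $664.45
Total deductions = $317.20 + $332.73 + $1,792.24 + $508.43 + $282.98 + $131.08 + $664.45 = $4,029.11
Net pay = $10,082.76 − $4,029.11 = $6,053.65

$6,053.65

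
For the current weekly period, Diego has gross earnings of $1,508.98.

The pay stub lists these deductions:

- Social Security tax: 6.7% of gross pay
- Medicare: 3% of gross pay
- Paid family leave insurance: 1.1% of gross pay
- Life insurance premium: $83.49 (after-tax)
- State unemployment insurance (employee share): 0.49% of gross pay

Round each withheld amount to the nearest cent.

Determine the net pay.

State unemployment insurance (employee share): $1,508.98 × 0.0049 = $7.39
Medicare: $1,508.98 × 0.03 = $45.27
Social Security tax: $1,508.98 × 0.067 = $101.10
Paid family leave insurance: $1,508.98 × 0.011 = $16.60
Life insurance premium: $83.49
Total deductions = $7.39 + $45.27 + $101.10 + $16.60 + $83.49 = $253.85
Net pay = $1,508.98 − $253.85 = $1,255.13

$1,255.13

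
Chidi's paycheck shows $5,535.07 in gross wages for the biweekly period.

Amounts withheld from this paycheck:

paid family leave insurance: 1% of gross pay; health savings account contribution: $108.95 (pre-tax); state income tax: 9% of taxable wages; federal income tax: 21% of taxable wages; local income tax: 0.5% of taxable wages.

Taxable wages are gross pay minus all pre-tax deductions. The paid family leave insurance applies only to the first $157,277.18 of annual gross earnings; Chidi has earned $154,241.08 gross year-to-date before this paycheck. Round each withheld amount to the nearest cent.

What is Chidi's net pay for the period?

$3,740.79

Health savings account contribution: $108.95
Taxable wages = $5,535.07 − $108.95 = $5,426.12
Federal income tax: $5,426.12 × 0.21 = $1,139.49
Local income tax: $5,426.12 × 0.005 = $27.13
State income tax: $5,426.12 × 0.09 = $488.35
Paid family leave insurance: only $157,277.18 − $154,241.08 = $3,036.10 of this check is subject → $3,036.10 × 0.01 = $30.36
Total deductions = $108.95 + $1,139.49 + $27.13 + $488.35 + $30.36 = $1,794.28
Net pay = $5,535.07 − $1,794.28 = $3,740.79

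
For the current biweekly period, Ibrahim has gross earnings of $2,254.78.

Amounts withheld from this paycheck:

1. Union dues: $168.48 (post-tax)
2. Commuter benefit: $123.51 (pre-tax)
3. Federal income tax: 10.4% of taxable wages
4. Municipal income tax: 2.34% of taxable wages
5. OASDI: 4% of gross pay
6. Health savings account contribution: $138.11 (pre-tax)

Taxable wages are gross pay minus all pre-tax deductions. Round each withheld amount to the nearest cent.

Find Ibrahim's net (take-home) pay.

$1,480.56

Health savings account contribution: $138.11
Commuter benefit: $123.51
Pre-tax total = $138.11 + $123.51 = $261.62
Taxable wages = $2,254.78 − $261.62 = $1,993.16
Municipal income tax: $1,993.16 × 0.0234 = $46.64
Federal income tax: $1,993.16 × 0.104 = $207.29
OASDI: $2,254.78 × 0.04 = $90.19
Union dues: $168.48
Total deductions = $138.11 + $123.51 + $46.64 + $207.29 + $90.19 + $168.48 = $774.22
Net pay = $2,254.78 − $774.22 = $1,480.56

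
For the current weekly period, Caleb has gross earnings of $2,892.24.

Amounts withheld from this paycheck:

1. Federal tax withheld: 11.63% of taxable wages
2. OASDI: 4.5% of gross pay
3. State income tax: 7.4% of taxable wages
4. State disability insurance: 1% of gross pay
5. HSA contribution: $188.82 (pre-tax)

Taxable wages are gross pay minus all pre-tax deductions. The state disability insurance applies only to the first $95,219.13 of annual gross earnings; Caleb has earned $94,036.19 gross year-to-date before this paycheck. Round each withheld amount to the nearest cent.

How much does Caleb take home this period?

$2,046.98

HSA contribution: $188.82
Taxable wages = $2,892.24 − $188.82 = $2,703.42
State income tax: $2,703.42 × 0.074 = $200.05
Federal tax withheld: $2,703.42 × 0.1163 = $314.41
State disability insurance: only $95,219.13 − $94,036.19 = $1,182.94 of this check is subject → $1,182.94 × 0.01 = $11.83
OASDI: $2,892.24 × 0.045 = $130.15
Total deductions = $188.82 + $200.05 + $314.41 + $11.83 + $130.15 = $845.26
Net pay = $2,892.24 − $845.26 = $2,046.98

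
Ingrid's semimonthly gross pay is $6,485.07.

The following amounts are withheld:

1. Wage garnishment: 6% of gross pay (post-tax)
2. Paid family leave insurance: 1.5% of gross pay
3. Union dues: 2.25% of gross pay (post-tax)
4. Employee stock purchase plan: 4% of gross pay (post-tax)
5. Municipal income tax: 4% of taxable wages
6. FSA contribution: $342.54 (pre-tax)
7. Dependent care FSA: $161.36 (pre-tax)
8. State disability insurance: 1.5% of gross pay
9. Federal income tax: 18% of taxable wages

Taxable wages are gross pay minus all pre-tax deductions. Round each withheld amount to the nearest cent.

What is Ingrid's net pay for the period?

Dependent care FSA: $161.36
FSA contribution: $342.54
Pre-tax total = $161.36 + $342.54 = $503.90
Taxable wages = $6,485.07 − $503.90 = $5,981.17
Municipal income tax: $5,981.17 × 0.04 = $239.25
Federal income tax: $5,981.17 × 0.18 = $1,076.61
Paid family leave insurance: $6,485.07 × 0.015 = $97.28
State disability insurance: $6,485.07 × 0.015 = $97.28
Union dues: $6,485.07 × 0.0225 = $145.91
Employee stock purchase plan: $6,485.07 × 0.04 = $259.40
Wage garnishment: $6,485.07 × 0.06 = $389.10
Total deductions = $161.36 + $342.54 + $239.25 + $1,076.61 + $97.28 + $97.28 + $145.91 + $259.40 + $389.10 = $2,808.73
Net pay = $6,485.07 − $2,808.73 = $3,676.34

$3,676.34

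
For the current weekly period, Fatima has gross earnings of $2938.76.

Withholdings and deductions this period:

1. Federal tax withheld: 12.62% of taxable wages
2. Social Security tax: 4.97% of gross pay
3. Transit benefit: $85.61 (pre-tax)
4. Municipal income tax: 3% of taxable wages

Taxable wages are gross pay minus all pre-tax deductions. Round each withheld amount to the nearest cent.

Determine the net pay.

Transit benefit: $85.61
Taxable wages = $2938.76 − $85.61 = $2853.15
Federal tax withheld: $2853.15 × 0.1262 = $360.07
Municipal income tax: $2853.15 × 0.03 = $85.59
Social Security tax: $2938.76 × 0.0497 = $146.06
Total deductions = $85.61 + $360.07 + $85.59 + $146.06 = $677.33
Net pay = $2938.76 − $677.33 = $2261.43

$2261.43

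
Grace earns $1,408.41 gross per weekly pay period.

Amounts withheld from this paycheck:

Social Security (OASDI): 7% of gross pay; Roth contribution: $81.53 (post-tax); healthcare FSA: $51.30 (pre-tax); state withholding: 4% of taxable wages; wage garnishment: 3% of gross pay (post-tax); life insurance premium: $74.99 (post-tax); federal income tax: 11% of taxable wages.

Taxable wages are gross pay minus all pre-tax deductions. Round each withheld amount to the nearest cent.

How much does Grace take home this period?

$856.19

Healthcare FSA: $51.30
Taxable wages = $1,408.41 − $51.30 = $1,357.11
State withholding: $1,357.11 × 0.04 = $54.28
Federal income tax: $1,357.11 × 0.11 = $149.28
Social Security (OASDI): $1,408.41 × 0.07 = $98.59
Wage garnishment: $1,408.41 × 0.03 = $42.25
Roth contribution: $81.53
Life insurance premium: $74.99
Total deductions = $51.30 + $54.28 + $149.28 + $98.59 + $42.25 + $81.53 + $74.99 = $552.22
Net pay = $1,408.41 − $552.22 = $856.19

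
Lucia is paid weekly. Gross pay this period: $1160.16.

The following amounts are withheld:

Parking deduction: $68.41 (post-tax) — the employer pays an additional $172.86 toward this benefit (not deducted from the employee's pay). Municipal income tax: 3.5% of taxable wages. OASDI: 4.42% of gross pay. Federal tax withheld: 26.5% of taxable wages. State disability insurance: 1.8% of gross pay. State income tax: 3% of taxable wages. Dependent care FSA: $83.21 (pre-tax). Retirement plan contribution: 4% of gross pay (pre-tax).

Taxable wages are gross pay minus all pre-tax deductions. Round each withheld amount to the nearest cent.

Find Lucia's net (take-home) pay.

$549.89

Retirement plan contribution: $1160.16 × 0.04 = $46.41
Dependent care FSA: $83.21
Pre-tax total = $46.41 + $83.21 = $129.62
Taxable wages = $1160.16 − $129.62 = $1030.54
Federal tax withheld: $1030.54 × 0.265 = $273.09
State income tax: $1030.54 × 0.03 = $30.92
Municipal income tax: $1030.54 × 0.035 = $36.07
State disability insurance: $1160.16 × 0.018 = $20.88
OASDI: $1160.16 × 0.0442 = $51.28
Parking deduction: $68.41
(Employer's $172.86 toward parking deduction is not withheld from the employee.)
Total deductions = $46.41 + $83.21 + $273.09 + $30.92 + $36.07 + $20.88 + $51.28 + $68.41 = $610.27
Net pay = $1160.16 − $610.27 = $549.89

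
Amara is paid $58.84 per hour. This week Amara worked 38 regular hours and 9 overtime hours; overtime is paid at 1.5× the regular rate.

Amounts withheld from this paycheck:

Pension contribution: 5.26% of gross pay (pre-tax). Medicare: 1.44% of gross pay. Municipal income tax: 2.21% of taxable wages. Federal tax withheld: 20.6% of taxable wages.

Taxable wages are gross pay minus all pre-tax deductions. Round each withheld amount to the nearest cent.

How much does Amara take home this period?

Regular pay: 38 × $58.84 = $2235.92
Overtime pay: 9 × $58.84 × 1.5 = $794.34
Gross pay = $2235.92 + $794.34 = $3030.26
Pension contribution: $3030.26 × 0.0526 = $159.39
Taxable wages = $3030.26 − $159.39 = $2870.87
Federal tax withheld: $2870.87 × 0.206 = $591.40
Municipal income tax: $2870.87 × 0.0221 = $63.45
Medicare: $3030.26 × 0.0144 = $43.64
Total deductions = $159.39 + $591.40 + $63.45 + $43.64 = $857.88
Net pay = $3030.26 − $857.88 = $2172.38

$2172.38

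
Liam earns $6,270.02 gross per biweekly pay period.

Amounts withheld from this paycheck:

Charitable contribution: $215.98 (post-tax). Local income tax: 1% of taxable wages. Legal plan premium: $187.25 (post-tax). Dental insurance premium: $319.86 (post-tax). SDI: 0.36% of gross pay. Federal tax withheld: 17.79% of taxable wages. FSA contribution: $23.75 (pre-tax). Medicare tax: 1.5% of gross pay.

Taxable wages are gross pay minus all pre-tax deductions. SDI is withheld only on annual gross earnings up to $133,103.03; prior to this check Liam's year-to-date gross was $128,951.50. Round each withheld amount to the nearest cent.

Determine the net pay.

FSA contribution: $23.75
Taxable wages = $6,270.02 − $23.75 = $6,246.27
Federal tax withheld: $6,246.27 × 0.1779 = $1,111.21
Local income tax: $6,246.27 × 0.01 = $62.46
Medicare tax: $6,270.02 × 0.015 = $94.05
SDI: only $133,103.03 − $128,951.50 = $4,151.53 of this check is subject → $4,151.53 × 0.0036 = $14.95
Charitable contribution: $215.98
Dental insurance premium: $319.86
Legal plan premium: $187.25
Total deductions = $23.75 + $1,111.21 + $62.46 + $94.05 + $14.95 + $215.98 + $319.86 + $187.25 = $2,029.51
Net pay = $6,270.02 − $2,029.51 = $4,240.51

$4,240.51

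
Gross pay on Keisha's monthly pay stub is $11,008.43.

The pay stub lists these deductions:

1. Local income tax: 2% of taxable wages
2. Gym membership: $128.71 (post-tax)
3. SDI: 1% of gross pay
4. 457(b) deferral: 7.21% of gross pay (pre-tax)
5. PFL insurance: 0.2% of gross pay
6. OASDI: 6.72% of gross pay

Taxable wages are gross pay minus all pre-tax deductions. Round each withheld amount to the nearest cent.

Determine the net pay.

$9,009.85

457(b) deferral: $11,008.43 × 0.0721 = $793.71
Taxable wages = $11,008.43 − $793.71 = $10,214.72
Local income tax: $10,214.72 × 0.02 = $204.29
SDI: $11,008.43 × 0.01 = $110.08
PFL insurance: $11,008.43 × 0.002 = $22.02
OASDI: $11,008.43 × 0.0672 = $739.77
Gym membership: $128.71
Total deductions = $793.71 + $204.29 + $110.08 + $22.02 + $739.77 + $128.71 = $1,998.58
Net pay = $11,008.43 − $1,998.58 = $9,009.85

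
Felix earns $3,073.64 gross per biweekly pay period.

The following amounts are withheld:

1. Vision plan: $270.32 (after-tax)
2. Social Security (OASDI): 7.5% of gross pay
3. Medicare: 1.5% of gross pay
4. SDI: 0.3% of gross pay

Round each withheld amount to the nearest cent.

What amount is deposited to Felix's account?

Medicare: $3,073.64 × 0.015 = $46.10
Social Security (OASDI): $3,073.64 × 0.075 = $230.52
SDI: $3,073.64 × 0.003 = $9.22
Vision plan: $270.32
Total deductions = $46.10 + $230.52 + $9.22 + $270.32 = $556.16
Net pay = $3,073.64 − $556.16 = $2,517.48

$2,517.48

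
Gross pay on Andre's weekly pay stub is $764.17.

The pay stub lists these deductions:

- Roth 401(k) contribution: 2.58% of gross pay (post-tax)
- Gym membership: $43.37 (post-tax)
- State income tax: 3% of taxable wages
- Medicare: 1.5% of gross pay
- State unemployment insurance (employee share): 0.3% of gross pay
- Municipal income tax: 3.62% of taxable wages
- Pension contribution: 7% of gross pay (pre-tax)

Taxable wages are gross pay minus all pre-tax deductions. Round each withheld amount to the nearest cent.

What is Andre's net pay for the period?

$586.79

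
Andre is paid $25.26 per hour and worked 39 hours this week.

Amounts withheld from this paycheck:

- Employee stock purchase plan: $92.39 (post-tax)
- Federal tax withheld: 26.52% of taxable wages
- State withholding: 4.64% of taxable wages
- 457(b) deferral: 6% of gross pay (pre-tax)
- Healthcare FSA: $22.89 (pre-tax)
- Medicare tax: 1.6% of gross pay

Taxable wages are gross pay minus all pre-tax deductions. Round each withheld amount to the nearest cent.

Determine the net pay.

Gross pay: 39 × $25.26 = $985.14
457(b) deferral: $985.14 × 0.06 = $59.11
Healthcare FSA: $22.89
Pre-tax total = $59.11 + $22.89 = $82.00
Taxable wages = $985.14 − $82.00 = $903.14
Federal tax withheld: $903.14 × 0.2652 = $239.51
State withholding: $903.14 × 0.0464 = $41.91
Medicare tax: $985.14 × 0.016 = $15.76
Employee stock purchase plan: $92.39
Total deductions = $59.11 + $22.89 + $239.51 + $41.91 + $15.76 + $92.39 = $471.57
Net pay = $985.14 − $471.57 = $513.57

$513.57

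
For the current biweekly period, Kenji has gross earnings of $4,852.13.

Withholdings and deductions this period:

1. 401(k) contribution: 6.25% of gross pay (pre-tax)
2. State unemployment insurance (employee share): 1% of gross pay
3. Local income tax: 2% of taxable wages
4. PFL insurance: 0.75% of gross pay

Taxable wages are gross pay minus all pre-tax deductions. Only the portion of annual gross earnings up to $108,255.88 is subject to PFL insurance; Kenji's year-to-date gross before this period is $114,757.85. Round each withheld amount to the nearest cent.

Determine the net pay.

401(k) contribution: $4,852.13 × 0.0625 = $303.26
Taxable wages = $4,852.13 − $303.26 = $4,548.87
Local income tax: $4,548.87 × 0.02 = $90.98
PFL insurance: annual cap $108,255.88 already reached (YTD $114,757.85), so $0.00
State unemployment insurance (employee share): $4,852.13 × 0.01 = $48.52
Total deductions = $303.26 + $90.98 + $0.00 + $48.52 = $442.76
Net pay = $4,852.13 − $442.76 = $4,409.37

$4,409.37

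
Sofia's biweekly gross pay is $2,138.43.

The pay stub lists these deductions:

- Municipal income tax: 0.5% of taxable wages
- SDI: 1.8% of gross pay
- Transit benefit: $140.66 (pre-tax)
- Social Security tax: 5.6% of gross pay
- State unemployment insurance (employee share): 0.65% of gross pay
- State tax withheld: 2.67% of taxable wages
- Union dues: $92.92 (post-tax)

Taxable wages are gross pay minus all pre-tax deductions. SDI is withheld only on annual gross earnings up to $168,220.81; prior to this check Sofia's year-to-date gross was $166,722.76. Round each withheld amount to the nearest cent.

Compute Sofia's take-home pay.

Transit benefit: $140.66
Taxable wages = $2,138.43 − $140.66 = $1,997.77
Municipal income tax: $1,997.77 × 0.005 = $9.99
State tax withheld: $1,997.77 × 0.0267 = $53.34
State unemployment insurance (employee share): $2,138.43 × 0.0065 = $13.90
Social Security tax: $2,138.43 × 0.056 = $119.75
SDI: only $168,220.81 − $166,722.76 = $1,498.05 of this check is subject → $1,498.05 × 0.018 = $26.96
Union dues: $92.92
Total deductions = $140.66 + $9.99 + $53.34 + $13.90 + $119.75 + $26.96 + $92.92 = $457.52
Net pay = $2,138.43 − $457.52 = $1,680.91

$1,680.91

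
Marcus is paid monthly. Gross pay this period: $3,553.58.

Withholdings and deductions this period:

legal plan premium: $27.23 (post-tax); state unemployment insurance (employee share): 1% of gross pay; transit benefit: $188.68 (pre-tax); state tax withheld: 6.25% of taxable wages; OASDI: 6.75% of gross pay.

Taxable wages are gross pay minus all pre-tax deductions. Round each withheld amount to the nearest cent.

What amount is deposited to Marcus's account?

$2,851.95

Transit benefit: $188.68
Taxable wages = $3,553.58 − $188.68 = $3,364.90
State tax withheld: $3,364.90 × 0.0625 = $210.31
State unemployment insurance (employee share): $3,553.58 × 0.01 = $35.54
OASDI: $3,553.58 × 0.0675 = $239.87
Legal plan premium: $27.23
Total deductions = $188.68 + $210.31 + $35.54 + $239.87 + $27.23 = $701.63
Net pay = $3,553.58 − $701.63 = $2,851.95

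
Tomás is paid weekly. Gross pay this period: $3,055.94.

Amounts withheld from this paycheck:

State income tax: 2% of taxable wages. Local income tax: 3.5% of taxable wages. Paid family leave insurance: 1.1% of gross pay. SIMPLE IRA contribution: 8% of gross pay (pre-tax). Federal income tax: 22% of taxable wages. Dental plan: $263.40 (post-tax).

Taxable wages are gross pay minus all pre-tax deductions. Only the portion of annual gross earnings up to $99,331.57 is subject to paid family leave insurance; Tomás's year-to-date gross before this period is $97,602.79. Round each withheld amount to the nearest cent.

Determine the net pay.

$1,755.89

SIMPLE IRA contribution: $3,055.94 × 0.08 = $244.48
Taxable wages = $3,055.94 − $244.48 = $2,811.46
Local income tax: $2,811.46 × 0.035 = $98.40
State income tax: $2,811.46 × 0.02 = $56.23
Federal income tax: $2,811.46 × 0.22 = $618.52
Paid family leave insurance: only $99,331.57 − $97,602.79 = $1,728.78 of this check is subject → $1,728.78 × 0.011 = $19.02
Dental plan: $263.40
Total deductions = $244.48 + $98.40 + $56.23 + $618.52 + $19.02 + $263.40 = $1,300.05
Net pay = $3,055.94 − $1,300.05 = $1,755.89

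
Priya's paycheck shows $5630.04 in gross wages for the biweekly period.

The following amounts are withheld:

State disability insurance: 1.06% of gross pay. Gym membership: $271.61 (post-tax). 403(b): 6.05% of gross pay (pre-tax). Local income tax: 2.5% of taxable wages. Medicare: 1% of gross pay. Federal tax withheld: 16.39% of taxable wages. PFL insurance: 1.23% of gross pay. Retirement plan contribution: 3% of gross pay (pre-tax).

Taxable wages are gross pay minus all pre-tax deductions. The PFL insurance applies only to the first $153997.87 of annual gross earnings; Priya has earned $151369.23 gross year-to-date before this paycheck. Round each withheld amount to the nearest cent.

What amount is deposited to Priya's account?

$3733.34

403(b): $5630.04 × 0.0605 = $340.62
Retirement plan contribution: $5630.04 × 0.03 = $168.90
Pre-tax total = $340.62 + $168.90 = $509.52
Taxable wages = $5630.04 − $509.52 = $5120.52
Federal tax withheld: $5120.52 × 0.1639 = $839.25
Local income tax: $5120.52 × 0.025 = $128.01
PFL insurance: only $153997.87 − $151369.23 = $2628.64 of this check is subject → $2628.64 × 0.0123 = $32.33
Medicare: $5630.04 × 0.01 = $56.30
State disability insurance: $5630.04 × 0.0106 = $59.68
Gym membership: $271.61
Total deductions = $340.62 + $168.90 + $839.25 + $128.01 + $32.33 + $56.30 + $59.68 + $271.61 = $1896.70
Net pay = $5630.04 − $1896.70 = $3733.34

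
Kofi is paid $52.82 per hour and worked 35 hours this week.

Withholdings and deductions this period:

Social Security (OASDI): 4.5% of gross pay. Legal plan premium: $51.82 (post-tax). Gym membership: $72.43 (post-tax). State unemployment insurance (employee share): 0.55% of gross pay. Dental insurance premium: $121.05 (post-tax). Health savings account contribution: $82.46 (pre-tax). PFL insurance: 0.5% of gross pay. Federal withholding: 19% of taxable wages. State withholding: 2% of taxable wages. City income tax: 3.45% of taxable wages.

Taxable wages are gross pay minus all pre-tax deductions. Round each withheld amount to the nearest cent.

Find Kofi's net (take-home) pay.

Gross pay: 35 × $52.82 = $1848.70
Health savings account contribution: $82.46
Taxable wages = $1848.70 − $82.46 = $1766.24
State withholding: $1766.24 × 0.02 = $35.32
Federal withholding: $1766.24 × 0.19 = $335.59
City income tax: $1766.24 × 0.0345 = $60.94
Social Security (OASDI): $1848.70 × 0.045 = $83.19
State unemployment insurance (employee share): $1848.70 × 0.0055 = $10.17
PFL insurance: $1848.70 × 0.005 = $9.24
Dental insurance premium: $121.05
Gym membership: $72.43
Legal plan premium: $51.82
Total deductions = $82.46 + $35.32 + $335.59 + $60.94 + $83.19 + $10.17 + $9.24 + $121.05 + $72.43 + $51.82 = $862.21
Net pay = $1848.70 − $862.21 = $986.49

$986.49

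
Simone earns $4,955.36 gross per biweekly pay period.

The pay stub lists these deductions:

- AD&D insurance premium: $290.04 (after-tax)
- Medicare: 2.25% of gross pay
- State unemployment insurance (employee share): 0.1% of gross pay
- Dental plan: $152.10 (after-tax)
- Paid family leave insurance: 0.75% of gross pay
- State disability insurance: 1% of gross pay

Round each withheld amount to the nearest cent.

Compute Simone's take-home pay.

Paid family leave insurance: $4,955.36 × 0.0075 = $37.17
Medicare: $4,955.36 × 0.0225 = $111.50
State disability insurance: $4,955.36 × 0.01 = $49.55
State unemployment insurance (employee share): $4,955.36 × 0.001 = $4.96
Dental plan: $152.10
AD&D insurance premium: $290.04
Total deductions = $37.17 + $111.50 + $49.55 + $4.96 + $152.10 + $290.04 = $645.32
Net pay = $4,955.36 − $645.32 = $4,310.04

$4,310.04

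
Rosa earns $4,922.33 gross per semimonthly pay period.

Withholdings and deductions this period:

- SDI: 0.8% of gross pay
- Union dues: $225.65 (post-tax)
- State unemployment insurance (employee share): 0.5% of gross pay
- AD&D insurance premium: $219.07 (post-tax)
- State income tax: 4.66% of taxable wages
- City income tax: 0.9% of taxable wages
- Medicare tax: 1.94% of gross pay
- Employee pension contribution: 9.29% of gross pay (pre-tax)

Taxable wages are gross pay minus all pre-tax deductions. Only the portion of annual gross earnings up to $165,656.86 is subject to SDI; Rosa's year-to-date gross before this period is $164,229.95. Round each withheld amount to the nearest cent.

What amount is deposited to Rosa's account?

$3,640.55

Employee pension contribution: $4,922.33 × 0.0929 = $457.28
Taxable wages = $4,922.33 − $457.28 = $4,465.05
City income tax: $4,465.05 × 0.009 = $40.19
State income tax: $4,465.05 × 0.0466 = $208.07
Medicare tax: $4,922.33 × 0.0194 = $95.49
SDI: only $165,656.86 − $164,229.95 = $1,426.91 of this check is subject → $1,426.91 × 0.008 = $11.42
State unemployment insurance (employee share): $4,922.33 × 0.005 = $24.61
Union dues: $225.65
AD&D insurance premium: $219.07
Total deductions = $457.28 + $40.19 + $208.07 + $95.49 + $11.42 + $24.61 + $225.65 + $219.07 = $1,281.78
Net pay = $4,922.33 − $1,281.78 = $3,640.55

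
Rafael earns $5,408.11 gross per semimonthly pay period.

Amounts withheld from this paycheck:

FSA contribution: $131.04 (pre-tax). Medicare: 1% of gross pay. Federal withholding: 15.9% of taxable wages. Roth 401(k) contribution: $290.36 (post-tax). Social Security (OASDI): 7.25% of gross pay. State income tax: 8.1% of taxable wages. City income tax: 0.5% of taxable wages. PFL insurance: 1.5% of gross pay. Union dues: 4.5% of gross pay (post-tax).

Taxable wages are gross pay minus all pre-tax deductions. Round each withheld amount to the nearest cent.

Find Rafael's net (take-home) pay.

FSA contribution: $131.04
Taxable wages = $5,408.11 − $131.04 = $5,277.07
Federal withholding: $5,277.07 × 0.159 = $839.05
City income tax: $5,277.07 × 0.005 = $26.39
State income tax: $5,277.07 × 0.081 = $427.44
Social Security (OASDI): $5,408.11 × 0.0725 = $392.09
Medicare: $5,408.11 × 0.01 = $54.08
PFL insurance: $5,408.11 × 0.015 = $81.12
Roth 401(k) contribution: $290.36
Union dues: $5,408.11 × 0.045 = $243.36
Total deductions = $131.04 + $839.05 + $26.39 + $427.44 + $392.09 + $54.08 + $81.12 + $290.36 + $243.36 = $2,484.93
Net pay = $5,408.11 − $2,484.93 = $2,923.18

$2,923.18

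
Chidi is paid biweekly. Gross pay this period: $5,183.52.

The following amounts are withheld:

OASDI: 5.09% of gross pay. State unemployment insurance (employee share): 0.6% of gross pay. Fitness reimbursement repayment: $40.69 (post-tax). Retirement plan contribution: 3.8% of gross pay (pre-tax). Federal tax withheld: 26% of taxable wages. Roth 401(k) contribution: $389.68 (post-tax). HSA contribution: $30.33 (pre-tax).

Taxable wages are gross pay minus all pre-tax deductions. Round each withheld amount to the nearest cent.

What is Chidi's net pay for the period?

$2,942.29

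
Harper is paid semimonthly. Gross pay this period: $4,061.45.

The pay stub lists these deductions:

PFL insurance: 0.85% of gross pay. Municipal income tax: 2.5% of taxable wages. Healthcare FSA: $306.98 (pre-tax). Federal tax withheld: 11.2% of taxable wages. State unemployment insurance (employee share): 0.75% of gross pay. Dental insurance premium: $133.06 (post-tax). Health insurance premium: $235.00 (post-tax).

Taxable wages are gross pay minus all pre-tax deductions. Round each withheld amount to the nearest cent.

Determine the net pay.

Healthcare FSA: $306.98
Taxable wages = $4,061.45 − $306.98 = $3,754.47
Municipal income tax: $3,754.47 × 0.025 = $93.86
Federal tax withheld: $3,754.47 × 0.112 = $420.50
PFL insurance: $4,061.45 × 0.0085 = $34.52
State unemployment insurance (employee share): $4,061.45 × 0.0075 = $30.46
Health insurance premium: $235.00
Dental insurance premium: $133.06
Total deductions = $306.98 + $93.86 + $420.50 + $34.52 + $30.46 + $235.00 + $133.06 = $1,254.38
Net pay = $4,061.45 − $1,254.38 = $2,807.07

$2,807.07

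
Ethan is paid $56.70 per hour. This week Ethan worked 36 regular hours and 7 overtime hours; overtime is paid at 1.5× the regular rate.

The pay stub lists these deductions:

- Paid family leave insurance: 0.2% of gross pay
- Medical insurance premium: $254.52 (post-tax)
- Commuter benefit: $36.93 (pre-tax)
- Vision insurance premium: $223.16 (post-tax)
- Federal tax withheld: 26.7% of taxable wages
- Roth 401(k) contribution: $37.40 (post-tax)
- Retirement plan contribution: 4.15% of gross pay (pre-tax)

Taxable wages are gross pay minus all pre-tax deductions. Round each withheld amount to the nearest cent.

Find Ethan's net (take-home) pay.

$1304.97

Regular pay: 36 × $56.70 = $2041.20
Overtime pay: 7 × $56.70 × 1.5 = $595.35
Gross pay = $2041.20 + $595.35 = $2636.55
Retirement plan contribution: $2636.55 × 0.0415 = $109.42
Commuter benefit: $36.93
Pre-tax total = $109.42 + $36.93 = $146.35
Taxable wages = $2636.55 − $146.35 = $2490.20
Federal tax withheld: $2490.20 × 0.267 = $664.88
Paid family leave insurance: $2636.55 × 0.002 = $5.27
Roth 401(k) contribution: $37.40
Medical insurance premium: $254.52
Vision insurance premium: $223.16
Total deductions = $109.42 + $36.93 + $664.88 + $5.27 + $37.40 + $254.52 + $223.16 = $1331.58
Net pay = $2636.55 − $1331.58 = $1304.97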